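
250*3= 750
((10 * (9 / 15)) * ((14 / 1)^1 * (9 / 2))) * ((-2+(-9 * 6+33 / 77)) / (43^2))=-21006 / 1849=-11.36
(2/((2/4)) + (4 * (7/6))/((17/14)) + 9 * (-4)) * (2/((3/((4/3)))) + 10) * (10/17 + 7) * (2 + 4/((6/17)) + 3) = -296513896/7803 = -37999.99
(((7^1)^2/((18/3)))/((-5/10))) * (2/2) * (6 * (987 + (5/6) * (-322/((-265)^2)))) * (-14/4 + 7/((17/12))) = -99850588684/716295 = -139398.70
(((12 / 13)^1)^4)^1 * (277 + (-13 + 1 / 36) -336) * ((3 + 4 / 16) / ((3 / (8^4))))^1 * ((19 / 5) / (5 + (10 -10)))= -9678815232 / 54925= -176218.76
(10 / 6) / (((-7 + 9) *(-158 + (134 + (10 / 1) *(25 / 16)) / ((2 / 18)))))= 20 / 28527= 0.00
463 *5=2315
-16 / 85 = -0.19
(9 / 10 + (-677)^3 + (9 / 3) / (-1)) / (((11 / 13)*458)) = -40337535563 / 50380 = -800665.65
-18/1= -18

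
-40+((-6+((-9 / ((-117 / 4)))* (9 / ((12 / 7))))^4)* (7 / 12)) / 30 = -27407773 / 685464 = -39.98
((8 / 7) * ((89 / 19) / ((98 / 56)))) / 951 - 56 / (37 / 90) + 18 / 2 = -4167382991 / 32759097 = -127.21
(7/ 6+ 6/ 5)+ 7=281/ 30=9.37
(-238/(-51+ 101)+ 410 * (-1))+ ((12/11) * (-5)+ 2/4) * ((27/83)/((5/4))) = -9496327/22825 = -416.05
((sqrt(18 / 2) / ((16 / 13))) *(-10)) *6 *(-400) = 58500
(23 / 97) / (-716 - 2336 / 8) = -23 / 97776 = -0.00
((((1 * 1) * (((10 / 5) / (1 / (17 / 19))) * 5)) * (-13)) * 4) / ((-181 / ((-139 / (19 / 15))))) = -18431400 / 65341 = -282.08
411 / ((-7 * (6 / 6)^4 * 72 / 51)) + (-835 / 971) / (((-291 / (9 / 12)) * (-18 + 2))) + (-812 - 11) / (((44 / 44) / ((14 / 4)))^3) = -1490680324437 / 42195776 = -35327.71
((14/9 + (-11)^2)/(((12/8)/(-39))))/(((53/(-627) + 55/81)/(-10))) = 134858295/2516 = 53600.28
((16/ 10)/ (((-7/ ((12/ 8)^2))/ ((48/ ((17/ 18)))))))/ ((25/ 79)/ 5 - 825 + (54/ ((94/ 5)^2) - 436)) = 0.02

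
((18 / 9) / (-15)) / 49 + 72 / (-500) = -2696 / 18375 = -0.15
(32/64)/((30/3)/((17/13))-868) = -17/29252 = -0.00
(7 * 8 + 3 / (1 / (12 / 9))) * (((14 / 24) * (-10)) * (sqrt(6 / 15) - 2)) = 700 - 70 * sqrt(10) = 478.64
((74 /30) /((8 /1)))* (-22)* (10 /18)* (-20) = 75.37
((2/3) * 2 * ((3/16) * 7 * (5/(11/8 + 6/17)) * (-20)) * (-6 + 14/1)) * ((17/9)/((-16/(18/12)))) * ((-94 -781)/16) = -8850625/1128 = -7846.30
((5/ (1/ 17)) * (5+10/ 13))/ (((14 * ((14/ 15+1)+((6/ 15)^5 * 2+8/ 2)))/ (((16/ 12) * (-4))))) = -159375000/ 5079347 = -31.38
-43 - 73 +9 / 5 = -571 / 5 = -114.20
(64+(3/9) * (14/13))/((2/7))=225.26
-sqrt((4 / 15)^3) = -8 *sqrt(15) / 225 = -0.14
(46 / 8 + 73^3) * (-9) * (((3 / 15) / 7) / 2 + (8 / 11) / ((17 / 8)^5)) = -475722792235233 / 4373159560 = -108782.40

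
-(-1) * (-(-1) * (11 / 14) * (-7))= -11 / 2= -5.50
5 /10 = 1 /2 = 0.50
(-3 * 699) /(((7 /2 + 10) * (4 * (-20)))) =233 /120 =1.94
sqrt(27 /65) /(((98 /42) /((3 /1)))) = 27 * sqrt(195) /455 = 0.83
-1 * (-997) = 997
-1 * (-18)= 18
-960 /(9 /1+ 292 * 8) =-192 /469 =-0.41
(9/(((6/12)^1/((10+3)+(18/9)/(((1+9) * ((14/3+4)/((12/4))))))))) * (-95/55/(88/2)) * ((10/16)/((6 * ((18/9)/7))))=-677901/201344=-3.37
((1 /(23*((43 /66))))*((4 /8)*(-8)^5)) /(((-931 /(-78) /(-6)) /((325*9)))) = 1607643.04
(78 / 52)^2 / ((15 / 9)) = 27 / 20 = 1.35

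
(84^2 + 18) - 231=6843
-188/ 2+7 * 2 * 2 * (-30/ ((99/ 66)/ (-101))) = 56466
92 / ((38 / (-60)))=-2760 / 19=-145.26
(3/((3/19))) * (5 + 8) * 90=22230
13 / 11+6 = 79 / 11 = 7.18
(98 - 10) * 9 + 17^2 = 1081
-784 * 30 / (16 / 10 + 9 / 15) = -117600 / 11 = -10690.91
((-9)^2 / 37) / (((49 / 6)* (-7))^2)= 2916 / 4353013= 0.00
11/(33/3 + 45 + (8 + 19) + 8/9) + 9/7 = 7488/5285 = 1.42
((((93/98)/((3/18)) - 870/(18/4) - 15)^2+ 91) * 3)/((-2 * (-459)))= 889291363/6612354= 134.49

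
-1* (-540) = 540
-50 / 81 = -0.62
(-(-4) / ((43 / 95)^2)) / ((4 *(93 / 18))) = 54150 / 57319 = 0.94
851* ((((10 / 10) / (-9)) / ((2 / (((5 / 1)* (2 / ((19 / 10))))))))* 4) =-995.32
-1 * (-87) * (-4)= -348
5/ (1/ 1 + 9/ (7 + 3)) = 50/ 19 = 2.63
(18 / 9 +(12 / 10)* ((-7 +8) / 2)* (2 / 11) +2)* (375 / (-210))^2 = 14125 / 1078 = 13.10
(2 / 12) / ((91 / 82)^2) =3362 / 24843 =0.14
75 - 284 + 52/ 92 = -4794/ 23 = -208.43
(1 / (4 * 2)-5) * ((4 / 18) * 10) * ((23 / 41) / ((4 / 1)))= -1495 / 984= -1.52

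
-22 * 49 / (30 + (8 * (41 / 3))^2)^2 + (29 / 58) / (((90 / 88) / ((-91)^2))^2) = 386085457808753565709 / 11777891382450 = 32780524.57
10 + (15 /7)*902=13600 /7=1942.86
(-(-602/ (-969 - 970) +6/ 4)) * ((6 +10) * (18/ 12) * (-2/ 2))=12036/ 277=43.45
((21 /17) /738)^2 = 49 /17489124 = 0.00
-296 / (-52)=74 / 13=5.69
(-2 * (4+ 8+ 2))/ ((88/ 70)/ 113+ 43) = -110740/ 170109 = -0.65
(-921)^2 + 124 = 848365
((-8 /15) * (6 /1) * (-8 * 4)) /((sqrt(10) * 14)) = 128 * sqrt(10) /175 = 2.31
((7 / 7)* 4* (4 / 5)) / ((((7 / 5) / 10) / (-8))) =-1280 / 7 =-182.86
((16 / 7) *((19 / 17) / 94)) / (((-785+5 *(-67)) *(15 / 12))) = -19 / 978775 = -0.00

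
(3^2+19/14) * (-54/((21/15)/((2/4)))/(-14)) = 14.27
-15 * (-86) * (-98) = -126420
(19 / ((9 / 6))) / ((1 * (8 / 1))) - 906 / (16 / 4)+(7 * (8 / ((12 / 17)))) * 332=104455 / 4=26113.75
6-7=-1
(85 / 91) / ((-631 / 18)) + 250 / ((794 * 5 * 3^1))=-386705 / 68388411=-0.01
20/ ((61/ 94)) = 1880/ 61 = 30.82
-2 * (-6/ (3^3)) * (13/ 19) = 52/ 171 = 0.30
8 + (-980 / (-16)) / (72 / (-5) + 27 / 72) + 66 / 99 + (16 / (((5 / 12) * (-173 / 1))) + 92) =15541016 / 161755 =96.08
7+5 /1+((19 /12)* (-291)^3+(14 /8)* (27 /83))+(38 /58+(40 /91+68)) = -8546098527328 /219037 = -39016689.09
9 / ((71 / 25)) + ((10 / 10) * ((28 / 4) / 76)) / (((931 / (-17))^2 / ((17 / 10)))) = 21174081823 / 6681489080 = 3.17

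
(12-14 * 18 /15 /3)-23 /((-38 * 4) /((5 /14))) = 68671 /10640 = 6.45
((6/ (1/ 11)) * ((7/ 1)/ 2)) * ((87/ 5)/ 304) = 20097/ 1520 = 13.22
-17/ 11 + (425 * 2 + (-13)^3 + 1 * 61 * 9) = -8795/ 11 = -799.55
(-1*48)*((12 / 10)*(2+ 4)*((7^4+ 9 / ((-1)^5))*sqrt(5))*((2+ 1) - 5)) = 8266752*sqrt(5) / 5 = 3697003.89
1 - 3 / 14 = 11 / 14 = 0.79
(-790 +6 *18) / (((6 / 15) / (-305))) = 520025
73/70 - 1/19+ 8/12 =6611/3990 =1.66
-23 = -23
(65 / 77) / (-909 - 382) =-65 / 99407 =-0.00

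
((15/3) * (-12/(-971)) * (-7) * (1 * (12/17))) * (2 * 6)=-60480/16507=-3.66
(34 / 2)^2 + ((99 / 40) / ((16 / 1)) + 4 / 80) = 185091 / 640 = 289.20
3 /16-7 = -6.81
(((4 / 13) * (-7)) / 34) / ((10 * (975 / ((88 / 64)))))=-77 / 8619000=-0.00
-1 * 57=-57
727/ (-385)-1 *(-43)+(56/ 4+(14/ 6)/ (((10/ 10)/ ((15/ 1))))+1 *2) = 35463/ 385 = 92.11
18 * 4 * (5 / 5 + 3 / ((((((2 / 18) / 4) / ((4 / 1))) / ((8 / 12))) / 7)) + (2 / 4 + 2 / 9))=145276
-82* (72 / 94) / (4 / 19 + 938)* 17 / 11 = -158916 / 1536007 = -0.10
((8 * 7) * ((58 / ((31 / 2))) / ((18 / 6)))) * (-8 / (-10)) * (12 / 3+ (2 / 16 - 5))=-48.89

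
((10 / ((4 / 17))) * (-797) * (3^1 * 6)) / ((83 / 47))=-28656135 / 83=-345254.64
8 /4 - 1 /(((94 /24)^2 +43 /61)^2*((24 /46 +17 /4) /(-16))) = 17554490433950 /8720456446159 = 2.01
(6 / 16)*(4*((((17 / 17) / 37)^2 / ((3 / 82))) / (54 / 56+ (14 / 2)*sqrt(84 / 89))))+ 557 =450016*sqrt(1869) / 4328864247+ 803724875645 / 1442954749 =557.00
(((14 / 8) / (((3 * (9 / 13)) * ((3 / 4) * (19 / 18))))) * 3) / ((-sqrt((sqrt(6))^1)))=-91 * 6^(3 / 4) / 171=-2.04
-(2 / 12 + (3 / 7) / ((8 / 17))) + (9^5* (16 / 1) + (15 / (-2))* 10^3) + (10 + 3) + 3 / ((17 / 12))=2676923203 / 2856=937298.04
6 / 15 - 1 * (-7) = 37 / 5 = 7.40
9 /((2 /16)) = 72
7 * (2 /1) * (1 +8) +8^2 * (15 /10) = 222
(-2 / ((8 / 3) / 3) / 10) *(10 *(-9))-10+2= 49 / 4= 12.25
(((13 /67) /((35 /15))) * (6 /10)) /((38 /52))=3042 /44555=0.07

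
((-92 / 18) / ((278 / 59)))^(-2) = 1565001 / 1841449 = 0.85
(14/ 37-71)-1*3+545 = 17441/ 37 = 471.38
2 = 2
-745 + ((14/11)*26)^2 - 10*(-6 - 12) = 64131/121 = 530.01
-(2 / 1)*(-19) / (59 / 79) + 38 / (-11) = 30780 / 649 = 47.43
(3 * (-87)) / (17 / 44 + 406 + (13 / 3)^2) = -103356 / 168365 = -0.61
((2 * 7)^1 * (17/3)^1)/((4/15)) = 595/2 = 297.50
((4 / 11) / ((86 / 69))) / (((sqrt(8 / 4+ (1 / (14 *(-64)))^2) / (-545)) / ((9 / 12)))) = -84.33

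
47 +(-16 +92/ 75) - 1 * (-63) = 7142/ 75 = 95.23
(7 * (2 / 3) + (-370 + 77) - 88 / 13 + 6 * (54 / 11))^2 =12987565369 / 184041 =70568.87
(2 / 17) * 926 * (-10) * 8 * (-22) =3259520 / 17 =191736.47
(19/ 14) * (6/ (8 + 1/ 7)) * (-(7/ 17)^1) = -7/ 17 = -0.41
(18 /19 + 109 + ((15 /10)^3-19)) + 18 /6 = 14793 /152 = 97.32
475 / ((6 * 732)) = 475 / 4392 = 0.11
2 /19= 0.11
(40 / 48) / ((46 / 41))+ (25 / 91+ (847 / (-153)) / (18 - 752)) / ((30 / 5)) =556921663 / 705144258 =0.79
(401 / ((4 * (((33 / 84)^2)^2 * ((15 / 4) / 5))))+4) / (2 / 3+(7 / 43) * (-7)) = -10606068164 / 893101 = -11875.55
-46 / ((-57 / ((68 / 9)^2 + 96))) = 123.54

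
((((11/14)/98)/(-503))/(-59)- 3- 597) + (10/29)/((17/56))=-12021241017137/20073404092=-598.86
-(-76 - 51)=127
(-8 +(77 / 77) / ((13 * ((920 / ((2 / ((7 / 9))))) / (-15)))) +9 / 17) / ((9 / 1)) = -1063703 / 1280916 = -0.83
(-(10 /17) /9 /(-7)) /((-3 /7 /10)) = -100 /459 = -0.22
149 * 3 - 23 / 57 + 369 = 815.60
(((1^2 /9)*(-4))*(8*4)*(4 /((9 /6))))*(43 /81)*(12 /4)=-44032 /729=-60.40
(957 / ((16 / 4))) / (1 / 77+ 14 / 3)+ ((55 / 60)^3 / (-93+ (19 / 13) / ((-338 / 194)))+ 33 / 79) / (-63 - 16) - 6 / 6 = 50.12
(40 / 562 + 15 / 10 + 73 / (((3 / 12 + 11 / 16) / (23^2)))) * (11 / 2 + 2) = 347257309 / 1124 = 308947.78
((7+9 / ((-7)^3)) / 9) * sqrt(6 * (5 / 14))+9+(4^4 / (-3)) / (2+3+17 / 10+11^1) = 2392 * sqrt(105) / 21609+2219 / 531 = 5.31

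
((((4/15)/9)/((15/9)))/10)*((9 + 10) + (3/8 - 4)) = 41/1500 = 0.03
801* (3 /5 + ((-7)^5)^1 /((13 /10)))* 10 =-1346178222 /13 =-103552170.92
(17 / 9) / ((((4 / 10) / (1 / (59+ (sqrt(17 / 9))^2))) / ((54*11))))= 25245 / 548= 46.07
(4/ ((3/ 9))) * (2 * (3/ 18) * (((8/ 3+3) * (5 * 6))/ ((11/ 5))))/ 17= 200/ 11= 18.18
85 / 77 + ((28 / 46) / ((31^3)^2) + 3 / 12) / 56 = 55746768715269 / 50296608609632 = 1.11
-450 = -450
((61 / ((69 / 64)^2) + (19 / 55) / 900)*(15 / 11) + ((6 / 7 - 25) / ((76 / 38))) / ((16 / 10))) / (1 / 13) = 447479955689 / 537675600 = 832.25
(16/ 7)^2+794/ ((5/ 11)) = 429246/ 245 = 1752.02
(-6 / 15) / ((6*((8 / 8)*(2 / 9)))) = -3 / 10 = -0.30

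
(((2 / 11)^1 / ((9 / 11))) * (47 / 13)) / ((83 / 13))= 94 / 747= 0.13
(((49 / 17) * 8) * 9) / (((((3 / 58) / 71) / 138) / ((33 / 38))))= 11026982736 / 323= 34139265.44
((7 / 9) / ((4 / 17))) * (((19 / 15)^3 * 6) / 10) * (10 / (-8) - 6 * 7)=-141206233 / 810000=-174.33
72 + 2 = 74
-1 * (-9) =9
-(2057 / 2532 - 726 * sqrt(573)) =-2057 / 2532+726 * sqrt(573) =17377.75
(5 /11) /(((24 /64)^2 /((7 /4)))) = 560 /99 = 5.66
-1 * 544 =-544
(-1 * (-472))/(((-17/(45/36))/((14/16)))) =-2065/68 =-30.37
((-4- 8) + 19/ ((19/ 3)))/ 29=-9/ 29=-0.31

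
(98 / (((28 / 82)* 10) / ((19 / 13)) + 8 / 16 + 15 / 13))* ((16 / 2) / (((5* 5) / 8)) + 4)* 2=651044576 / 2020425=322.23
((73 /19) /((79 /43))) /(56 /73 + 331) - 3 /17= -105162658 /617996223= -0.17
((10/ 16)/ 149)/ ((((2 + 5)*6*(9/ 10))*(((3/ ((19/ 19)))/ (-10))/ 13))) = -1625/ 337932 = -0.00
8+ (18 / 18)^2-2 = 7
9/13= 0.69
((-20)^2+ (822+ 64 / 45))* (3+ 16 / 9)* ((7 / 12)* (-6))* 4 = -33142508 / 405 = -81833.35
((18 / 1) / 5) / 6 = 0.60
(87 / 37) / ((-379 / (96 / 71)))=-8352 / 995633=-0.01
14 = 14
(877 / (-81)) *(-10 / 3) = 8770 / 243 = 36.09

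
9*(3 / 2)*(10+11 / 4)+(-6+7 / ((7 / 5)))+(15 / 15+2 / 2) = 173.12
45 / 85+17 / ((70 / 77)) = 3269 / 170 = 19.23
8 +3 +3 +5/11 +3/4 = 669/44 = 15.20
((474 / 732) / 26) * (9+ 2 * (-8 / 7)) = 3713 / 22204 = 0.17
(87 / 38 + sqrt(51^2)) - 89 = -1357 / 38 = -35.71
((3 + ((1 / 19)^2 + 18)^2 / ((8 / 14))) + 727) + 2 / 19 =676251199 / 521284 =1297.28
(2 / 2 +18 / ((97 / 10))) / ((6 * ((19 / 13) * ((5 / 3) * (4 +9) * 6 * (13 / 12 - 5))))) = -277 / 433105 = -0.00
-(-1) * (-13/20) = -13/20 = -0.65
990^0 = 1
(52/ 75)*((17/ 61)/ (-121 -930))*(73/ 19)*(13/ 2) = -419458/ 91358175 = -0.00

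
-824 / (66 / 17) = -7004 / 33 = -212.24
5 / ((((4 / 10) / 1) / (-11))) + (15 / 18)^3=-29575 / 216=-136.92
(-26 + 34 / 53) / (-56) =24 / 53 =0.45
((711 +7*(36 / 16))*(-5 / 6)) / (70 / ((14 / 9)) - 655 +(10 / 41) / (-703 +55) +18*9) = 846855 / 626446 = 1.35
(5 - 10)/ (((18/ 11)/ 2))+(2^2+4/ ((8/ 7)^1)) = 1.39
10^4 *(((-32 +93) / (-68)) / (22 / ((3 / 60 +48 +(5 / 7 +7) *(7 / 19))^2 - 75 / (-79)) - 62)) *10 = 22536897403737500 / 15574188000793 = 1447.07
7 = 7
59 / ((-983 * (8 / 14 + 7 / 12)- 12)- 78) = -4956 / 102911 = -0.05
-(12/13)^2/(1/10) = -1440/169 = -8.52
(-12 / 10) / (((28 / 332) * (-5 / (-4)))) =-11.38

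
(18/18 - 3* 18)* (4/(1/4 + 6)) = -848/25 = -33.92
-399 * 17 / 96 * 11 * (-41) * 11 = 11216821 / 32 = 350525.66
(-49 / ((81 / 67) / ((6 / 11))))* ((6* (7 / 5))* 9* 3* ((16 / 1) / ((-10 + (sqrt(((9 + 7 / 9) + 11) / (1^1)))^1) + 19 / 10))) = 264741120* sqrt(187) / 443839 + 6433209216 / 443839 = 22651.21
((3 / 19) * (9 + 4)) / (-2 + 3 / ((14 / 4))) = -273 / 152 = -1.80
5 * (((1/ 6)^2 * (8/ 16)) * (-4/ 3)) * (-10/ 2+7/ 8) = 55/ 144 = 0.38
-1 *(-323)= 323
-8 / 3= -2.67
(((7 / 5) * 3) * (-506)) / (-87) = 3542 / 145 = 24.43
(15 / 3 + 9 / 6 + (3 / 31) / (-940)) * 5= 189407 / 5828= 32.50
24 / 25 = 0.96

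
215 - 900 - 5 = -690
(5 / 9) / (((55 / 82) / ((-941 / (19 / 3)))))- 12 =-84686 / 627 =-135.07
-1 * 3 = -3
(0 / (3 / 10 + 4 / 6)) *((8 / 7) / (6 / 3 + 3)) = 0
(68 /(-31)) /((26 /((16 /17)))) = -32 /403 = -0.08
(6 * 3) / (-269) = -18 / 269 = -0.07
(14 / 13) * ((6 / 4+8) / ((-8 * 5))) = -133 / 520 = -0.26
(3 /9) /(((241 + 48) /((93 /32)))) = 31 /9248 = 0.00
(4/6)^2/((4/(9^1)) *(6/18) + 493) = 12/13315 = 0.00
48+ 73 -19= 102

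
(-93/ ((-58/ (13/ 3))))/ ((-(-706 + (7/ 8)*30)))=806/ 78851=0.01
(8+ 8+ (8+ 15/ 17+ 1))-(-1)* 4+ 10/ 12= 30.72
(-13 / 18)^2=169 / 324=0.52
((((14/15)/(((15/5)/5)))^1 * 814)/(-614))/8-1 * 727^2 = -5841305357/11052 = -528529.26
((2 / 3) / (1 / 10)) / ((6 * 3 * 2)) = 5 / 27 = 0.19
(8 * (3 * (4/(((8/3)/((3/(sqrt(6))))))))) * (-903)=-16254 * sqrt(6)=-39814.01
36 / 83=0.43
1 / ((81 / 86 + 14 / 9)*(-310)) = -387 / 299615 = -0.00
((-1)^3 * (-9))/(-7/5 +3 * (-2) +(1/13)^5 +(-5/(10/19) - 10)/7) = -233914590/264731839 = -0.88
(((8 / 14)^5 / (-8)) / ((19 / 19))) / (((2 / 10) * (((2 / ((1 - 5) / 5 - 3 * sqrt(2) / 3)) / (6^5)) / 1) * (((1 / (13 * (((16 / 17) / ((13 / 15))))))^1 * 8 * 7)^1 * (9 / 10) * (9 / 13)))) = 95846400 / 2000033 + 119808000 * sqrt(2) / 2000033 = 132.64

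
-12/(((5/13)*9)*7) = -52/105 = -0.50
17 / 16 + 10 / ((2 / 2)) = 177 / 16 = 11.06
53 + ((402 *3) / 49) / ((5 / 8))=22633 / 245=92.38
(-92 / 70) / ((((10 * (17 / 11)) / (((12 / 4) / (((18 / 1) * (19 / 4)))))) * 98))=-0.00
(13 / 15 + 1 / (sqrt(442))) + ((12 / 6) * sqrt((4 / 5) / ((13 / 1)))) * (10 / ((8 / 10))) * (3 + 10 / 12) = sqrt(442) / 442 + 13 / 15 + 115 * sqrt(65) / 39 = 24.69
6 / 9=2 / 3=0.67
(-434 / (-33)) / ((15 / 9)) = 434 / 55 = 7.89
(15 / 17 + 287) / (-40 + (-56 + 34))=-2447 / 527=-4.64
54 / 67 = 0.81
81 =81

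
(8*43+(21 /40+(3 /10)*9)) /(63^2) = 13889 /158760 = 0.09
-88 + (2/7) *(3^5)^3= 28697198/7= 4099599.71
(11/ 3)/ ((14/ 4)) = 22/ 21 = 1.05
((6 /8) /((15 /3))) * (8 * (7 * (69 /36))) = 161 /10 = 16.10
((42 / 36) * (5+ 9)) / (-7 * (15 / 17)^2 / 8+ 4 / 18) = -339864 / 9551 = -35.58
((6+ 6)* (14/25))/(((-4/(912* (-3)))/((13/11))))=1493856/275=5432.20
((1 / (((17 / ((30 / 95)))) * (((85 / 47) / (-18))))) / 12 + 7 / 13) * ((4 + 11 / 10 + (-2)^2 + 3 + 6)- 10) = 7560783 / 1784575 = 4.24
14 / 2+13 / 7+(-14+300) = 2064 / 7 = 294.86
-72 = -72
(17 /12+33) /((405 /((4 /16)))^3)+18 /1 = 918330048413 /51018336000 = 18.00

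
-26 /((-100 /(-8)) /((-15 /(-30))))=-26 /25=-1.04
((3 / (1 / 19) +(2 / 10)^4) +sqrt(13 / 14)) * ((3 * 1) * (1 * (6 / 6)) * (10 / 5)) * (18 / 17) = 54 * sqrt(182) / 119 +3847608 / 10625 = 368.25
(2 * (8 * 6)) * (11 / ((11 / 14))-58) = -4224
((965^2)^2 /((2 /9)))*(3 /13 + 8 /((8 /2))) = 226333980163125 /26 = 8705153083197.12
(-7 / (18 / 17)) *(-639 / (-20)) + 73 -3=-141.22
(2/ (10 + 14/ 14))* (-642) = -1284/ 11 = -116.73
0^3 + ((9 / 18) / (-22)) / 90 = -1 / 3960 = -0.00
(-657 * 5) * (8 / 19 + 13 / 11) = -1100475 / 209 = -5265.43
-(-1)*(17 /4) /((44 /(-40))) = -3.86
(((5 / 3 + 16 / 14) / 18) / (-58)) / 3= -59 / 65772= -0.00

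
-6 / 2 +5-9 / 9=1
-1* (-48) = 48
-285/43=-6.63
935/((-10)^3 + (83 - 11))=-935/928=-1.01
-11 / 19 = -0.58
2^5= 32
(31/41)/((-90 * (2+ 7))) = -31/33210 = -0.00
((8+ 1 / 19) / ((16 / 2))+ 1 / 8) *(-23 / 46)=-43 / 76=-0.57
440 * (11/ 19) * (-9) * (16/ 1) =-696960/ 19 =-36682.11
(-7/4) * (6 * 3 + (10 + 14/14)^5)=-1127483/4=-281870.75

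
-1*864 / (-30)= 144 / 5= 28.80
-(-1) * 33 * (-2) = -66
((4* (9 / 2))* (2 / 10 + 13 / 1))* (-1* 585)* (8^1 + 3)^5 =-22385444796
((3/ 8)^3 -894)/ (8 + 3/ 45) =-6865515/ 61952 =-110.82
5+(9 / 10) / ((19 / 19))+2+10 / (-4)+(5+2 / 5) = 54 / 5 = 10.80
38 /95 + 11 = 57 /5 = 11.40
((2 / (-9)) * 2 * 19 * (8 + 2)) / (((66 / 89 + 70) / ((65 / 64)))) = -549575 / 453312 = -1.21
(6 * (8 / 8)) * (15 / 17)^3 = 20250 / 4913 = 4.12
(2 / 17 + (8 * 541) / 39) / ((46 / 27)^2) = 38.27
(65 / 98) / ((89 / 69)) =4485 / 8722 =0.51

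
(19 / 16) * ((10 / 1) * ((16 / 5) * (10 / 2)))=190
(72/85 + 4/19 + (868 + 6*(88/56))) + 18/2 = 10033031/11305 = 887.49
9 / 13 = 0.69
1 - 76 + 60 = -15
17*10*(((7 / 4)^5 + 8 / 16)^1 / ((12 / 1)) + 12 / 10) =908497 / 2048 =443.60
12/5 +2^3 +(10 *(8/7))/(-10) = 324/35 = 9.26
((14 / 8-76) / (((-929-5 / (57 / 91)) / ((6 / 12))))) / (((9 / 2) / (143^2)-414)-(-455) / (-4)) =-346181121 / 4611013967936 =-0.00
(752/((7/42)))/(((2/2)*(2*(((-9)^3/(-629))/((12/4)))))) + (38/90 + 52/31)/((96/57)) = 5840.85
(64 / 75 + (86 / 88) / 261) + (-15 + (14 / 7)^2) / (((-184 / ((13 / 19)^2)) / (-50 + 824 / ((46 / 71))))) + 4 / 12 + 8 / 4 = 37.39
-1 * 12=-12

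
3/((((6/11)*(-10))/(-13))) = 143/20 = 7.15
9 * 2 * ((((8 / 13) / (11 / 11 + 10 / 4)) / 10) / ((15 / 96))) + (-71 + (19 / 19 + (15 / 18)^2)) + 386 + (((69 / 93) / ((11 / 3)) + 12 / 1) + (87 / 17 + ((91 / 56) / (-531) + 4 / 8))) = 6284642937241 / 18674455800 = 336.54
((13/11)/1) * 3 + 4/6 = 139/33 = 4.21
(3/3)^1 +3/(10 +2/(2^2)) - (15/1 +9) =-159/7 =-22.71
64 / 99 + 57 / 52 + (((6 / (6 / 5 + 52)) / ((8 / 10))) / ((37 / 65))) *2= 56694541 / 25333308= 2.24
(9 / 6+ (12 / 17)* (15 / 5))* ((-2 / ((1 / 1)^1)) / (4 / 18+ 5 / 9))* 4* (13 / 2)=-28782 / 119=-241.87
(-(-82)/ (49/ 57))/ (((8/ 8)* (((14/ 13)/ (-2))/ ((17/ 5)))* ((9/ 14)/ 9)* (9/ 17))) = -11706812/ 735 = -15927.64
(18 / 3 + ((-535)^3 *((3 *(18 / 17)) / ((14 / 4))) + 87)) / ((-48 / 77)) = 60639587921 / 272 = 222939661.47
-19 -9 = -28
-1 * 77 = -77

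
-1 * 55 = -55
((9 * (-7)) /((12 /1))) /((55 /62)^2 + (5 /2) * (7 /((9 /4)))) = -181629 /296305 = -0.61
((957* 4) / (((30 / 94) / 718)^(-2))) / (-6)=-71775 / 569396258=-0.00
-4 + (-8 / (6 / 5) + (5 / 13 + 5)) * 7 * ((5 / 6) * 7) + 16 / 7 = -44279 / 819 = -54.06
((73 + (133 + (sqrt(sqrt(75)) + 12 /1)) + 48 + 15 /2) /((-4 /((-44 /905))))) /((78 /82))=451 * 3^(1 /4) * sqrt(5) /35295 + 246697 /70590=3.53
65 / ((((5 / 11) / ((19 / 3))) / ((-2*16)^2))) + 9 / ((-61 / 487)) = 169701539 / 183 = 927330.81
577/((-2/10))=-2885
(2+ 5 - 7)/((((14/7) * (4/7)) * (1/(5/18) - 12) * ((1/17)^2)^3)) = 0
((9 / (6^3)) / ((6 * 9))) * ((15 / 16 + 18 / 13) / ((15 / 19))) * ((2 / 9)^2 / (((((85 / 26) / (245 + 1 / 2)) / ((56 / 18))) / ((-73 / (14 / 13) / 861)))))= -203624083 / 98777167200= -0.00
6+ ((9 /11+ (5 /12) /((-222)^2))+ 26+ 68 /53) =11757785363 /344790864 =34.10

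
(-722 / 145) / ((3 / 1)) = -722 / 435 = -1.66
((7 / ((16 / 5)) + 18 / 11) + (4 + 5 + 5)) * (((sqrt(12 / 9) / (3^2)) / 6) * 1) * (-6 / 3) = -3137 * sqrt(3) / 7128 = -0.76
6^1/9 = 2/3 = 0.67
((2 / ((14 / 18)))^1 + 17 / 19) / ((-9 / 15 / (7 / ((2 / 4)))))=-4610 / 57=-80.88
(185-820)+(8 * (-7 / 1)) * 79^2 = -350131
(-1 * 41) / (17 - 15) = -41 / 2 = -20.50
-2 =-2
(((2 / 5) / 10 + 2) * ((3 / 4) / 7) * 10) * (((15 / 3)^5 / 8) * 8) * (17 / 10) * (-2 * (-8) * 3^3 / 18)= 1950750 / 7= 278678.57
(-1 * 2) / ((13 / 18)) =-36 / 13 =-2.77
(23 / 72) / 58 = 23 / 4176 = 0.01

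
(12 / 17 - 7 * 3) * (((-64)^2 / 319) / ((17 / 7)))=-9891840 / 92191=-107.30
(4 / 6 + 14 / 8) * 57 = 551 / 4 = 137.75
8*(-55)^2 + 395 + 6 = 24601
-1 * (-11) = 11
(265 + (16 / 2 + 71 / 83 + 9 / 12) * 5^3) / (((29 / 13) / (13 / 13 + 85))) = 272012195 / 4814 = 56504.40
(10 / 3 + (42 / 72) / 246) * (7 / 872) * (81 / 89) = 620361 / 25455424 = 0.02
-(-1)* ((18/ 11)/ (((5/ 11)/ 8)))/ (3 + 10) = 2.22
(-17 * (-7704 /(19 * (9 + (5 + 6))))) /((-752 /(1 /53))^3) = -0.00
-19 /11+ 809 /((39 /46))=408613 /429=952.48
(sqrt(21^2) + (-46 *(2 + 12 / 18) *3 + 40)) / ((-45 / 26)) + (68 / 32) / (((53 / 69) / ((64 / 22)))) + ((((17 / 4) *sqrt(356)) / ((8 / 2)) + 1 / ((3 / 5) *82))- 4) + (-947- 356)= -2412765193 / 2151270 + 17 *sqrt(89) / 8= -1101.51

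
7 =7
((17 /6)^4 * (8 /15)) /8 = 83521 /19440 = 4.30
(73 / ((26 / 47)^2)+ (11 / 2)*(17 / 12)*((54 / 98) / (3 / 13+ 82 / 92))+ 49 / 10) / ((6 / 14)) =1249072949 / 2164890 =576.97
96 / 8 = 12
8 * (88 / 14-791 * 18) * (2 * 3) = -4781856 / 7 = -683122.29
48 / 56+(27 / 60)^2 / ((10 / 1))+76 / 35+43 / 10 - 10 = -74233 / 28000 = -2.65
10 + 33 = 43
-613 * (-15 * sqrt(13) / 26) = 9195 * sqrt(13) / 26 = 1275.12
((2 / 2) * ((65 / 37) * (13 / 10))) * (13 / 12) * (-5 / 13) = -845 / 888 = -0.95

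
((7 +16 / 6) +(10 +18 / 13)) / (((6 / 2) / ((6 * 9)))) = 4926 / 13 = 378.92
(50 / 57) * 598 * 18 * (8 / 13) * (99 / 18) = 607200 / 19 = 31957.89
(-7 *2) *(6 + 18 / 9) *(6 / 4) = -168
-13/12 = -1.08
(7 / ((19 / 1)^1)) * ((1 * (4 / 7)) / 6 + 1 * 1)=23 / 57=0.40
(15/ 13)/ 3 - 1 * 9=-112/ 13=-8.62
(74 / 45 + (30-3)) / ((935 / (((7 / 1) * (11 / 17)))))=9023 / 65025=0.14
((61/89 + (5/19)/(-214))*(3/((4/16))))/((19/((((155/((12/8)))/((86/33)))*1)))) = 17.13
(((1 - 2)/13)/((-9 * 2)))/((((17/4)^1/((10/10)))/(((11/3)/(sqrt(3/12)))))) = 44/5967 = 0.01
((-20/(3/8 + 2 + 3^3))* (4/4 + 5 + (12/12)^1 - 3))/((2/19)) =-1216/47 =-25.87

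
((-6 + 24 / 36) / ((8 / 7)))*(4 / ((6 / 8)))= -224 / 9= -24.89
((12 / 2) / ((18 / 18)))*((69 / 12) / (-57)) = -0.61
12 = 12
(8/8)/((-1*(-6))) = 1/6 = 0.17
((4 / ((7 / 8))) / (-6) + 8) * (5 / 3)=760 / 63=12.06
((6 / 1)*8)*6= 288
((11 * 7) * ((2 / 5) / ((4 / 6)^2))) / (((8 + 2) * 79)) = 693 / 7900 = 0.09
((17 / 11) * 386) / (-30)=-3281 / 165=-19.88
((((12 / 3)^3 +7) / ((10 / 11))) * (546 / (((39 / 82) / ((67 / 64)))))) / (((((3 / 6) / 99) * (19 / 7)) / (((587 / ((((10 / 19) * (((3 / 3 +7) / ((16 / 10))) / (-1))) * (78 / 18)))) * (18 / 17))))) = -164946396939093 / 442000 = -373181893.53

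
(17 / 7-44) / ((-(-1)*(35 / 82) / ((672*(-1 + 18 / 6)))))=-4581504 / 35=-130900.11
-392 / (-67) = 5.85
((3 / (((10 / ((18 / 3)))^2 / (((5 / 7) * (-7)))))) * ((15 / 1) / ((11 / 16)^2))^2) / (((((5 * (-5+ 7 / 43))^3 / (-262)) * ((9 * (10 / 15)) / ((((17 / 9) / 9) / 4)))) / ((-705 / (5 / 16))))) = 1597808291136 / 804156925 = 1986.94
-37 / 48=-0.77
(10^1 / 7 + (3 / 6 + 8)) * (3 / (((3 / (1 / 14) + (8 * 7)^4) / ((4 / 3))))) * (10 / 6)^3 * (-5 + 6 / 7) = -17375 / 224329203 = -0.00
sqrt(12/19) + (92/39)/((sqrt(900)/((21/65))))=322/12675 + 2 * sqrt(57)/19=0.82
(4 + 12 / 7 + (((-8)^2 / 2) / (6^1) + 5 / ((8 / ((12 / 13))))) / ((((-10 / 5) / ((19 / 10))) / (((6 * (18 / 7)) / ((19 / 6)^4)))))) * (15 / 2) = 22717272 / 624169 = 36.40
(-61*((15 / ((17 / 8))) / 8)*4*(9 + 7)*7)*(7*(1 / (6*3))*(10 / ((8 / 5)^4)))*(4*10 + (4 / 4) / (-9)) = -16766421875 / 29376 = -570752.38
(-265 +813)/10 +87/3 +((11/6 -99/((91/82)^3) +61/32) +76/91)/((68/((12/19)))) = 3239006973129/38944549280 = 83.17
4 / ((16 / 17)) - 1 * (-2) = 25 / 4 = 6.25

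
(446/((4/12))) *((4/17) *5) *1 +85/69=1847885/1173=1575.35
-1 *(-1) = 1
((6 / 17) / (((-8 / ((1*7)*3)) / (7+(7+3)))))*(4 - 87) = 5229 / 4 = 1307.25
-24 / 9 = -8 / 3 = -2.67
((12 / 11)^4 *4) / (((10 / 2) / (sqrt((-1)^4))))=82944 / 73205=1.13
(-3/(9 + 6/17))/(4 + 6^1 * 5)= -1/106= -0.01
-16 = -16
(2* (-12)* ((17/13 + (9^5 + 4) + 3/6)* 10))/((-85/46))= 1695109200/221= 7670177.38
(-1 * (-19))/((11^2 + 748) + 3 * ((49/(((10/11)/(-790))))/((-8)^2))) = -1216/72127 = -0.02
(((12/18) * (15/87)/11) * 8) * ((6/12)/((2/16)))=320/957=0.33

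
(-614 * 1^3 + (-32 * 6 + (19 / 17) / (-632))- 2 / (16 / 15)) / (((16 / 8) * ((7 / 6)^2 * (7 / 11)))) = -214825743 / 460649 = -466.35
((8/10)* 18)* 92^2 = 609408/5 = 121881.60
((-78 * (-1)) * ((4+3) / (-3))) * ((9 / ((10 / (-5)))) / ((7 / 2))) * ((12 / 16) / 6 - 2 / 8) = -117 / 4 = -29.25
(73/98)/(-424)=-73/41552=-0.00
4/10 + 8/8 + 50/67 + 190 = 64369/335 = 192.15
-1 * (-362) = 362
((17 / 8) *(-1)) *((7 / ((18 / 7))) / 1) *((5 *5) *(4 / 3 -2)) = 20825 / 216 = 96.41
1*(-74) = -74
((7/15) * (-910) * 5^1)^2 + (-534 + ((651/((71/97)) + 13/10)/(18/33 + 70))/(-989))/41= 4508531.42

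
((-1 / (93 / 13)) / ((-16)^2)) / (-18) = 0.00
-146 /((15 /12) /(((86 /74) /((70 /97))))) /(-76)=304483 /123025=2.47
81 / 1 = 81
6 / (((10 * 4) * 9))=1 / 60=0.02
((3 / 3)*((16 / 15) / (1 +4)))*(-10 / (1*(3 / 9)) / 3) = -32 / 15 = -2.13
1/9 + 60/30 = 19/9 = 2.11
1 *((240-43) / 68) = 197 / 68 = 2.90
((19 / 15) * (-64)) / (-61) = 1216 / 915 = 1.33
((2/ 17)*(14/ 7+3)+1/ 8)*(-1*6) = -4.28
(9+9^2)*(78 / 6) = 1170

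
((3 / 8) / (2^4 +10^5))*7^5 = 7203 / 114304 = 0.06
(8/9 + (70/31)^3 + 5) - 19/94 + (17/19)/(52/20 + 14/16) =17.46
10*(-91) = -910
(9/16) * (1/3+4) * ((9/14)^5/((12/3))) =2302911/34420736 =0.07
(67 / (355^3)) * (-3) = -201 / 44738875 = -0.00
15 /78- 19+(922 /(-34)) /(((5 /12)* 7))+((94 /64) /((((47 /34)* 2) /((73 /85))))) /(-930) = -6469743491 /230193600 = -28.11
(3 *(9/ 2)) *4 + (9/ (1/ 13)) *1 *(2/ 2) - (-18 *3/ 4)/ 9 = 345/ 2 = 172.50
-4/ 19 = -0.21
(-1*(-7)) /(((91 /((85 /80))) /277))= 4709 /208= 22.64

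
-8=-8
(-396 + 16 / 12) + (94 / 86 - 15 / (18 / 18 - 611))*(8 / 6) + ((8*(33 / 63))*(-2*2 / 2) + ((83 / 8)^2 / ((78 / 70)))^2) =1021509346852945 / 114389323776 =8930.11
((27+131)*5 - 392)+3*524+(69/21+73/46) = 635909/322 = 1974.87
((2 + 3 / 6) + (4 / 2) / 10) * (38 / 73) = 513 / 365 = 1.41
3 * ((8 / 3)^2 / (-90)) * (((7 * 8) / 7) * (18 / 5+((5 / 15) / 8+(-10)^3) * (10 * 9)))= 38396864 / 225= 170652.73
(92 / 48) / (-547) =-23 / 6564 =-0.00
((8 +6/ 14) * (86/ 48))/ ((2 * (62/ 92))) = 58351/ 5208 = 11.20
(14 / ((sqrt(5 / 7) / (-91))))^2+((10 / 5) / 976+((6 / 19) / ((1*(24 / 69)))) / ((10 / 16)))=105344192143 / 46360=2272307.85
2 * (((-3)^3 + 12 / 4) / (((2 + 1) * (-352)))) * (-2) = -1 / 11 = -0.09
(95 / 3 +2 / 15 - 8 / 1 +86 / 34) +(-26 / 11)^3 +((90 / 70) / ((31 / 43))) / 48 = 5169882511 / 392804720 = 13.16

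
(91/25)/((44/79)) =7189/1100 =6.54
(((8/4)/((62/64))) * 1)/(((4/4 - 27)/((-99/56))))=396/2821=0.14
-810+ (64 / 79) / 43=-2751506 / 3397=-809.98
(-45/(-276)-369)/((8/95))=-3223635/736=-4379.94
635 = 635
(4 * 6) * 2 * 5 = 240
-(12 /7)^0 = -1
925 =925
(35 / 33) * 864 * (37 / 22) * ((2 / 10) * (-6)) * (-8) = 1790208 / 121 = 14795.11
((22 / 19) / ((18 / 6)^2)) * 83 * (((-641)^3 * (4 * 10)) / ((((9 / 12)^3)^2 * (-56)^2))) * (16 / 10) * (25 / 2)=-24623218715955200 / 6108291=-4031114220.98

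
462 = 462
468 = 468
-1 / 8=-0.12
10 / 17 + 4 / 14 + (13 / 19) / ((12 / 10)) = 19591 / 13566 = 1.44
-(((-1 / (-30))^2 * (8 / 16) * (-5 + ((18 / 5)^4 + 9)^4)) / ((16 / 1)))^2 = -1399434068012881277620608504406373207761 / 1206994056701660156250000000000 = -1159437414.16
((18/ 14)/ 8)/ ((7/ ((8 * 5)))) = 45/ 49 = 0.92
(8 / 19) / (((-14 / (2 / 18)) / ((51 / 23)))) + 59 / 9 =180277 / 27531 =6.55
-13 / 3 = -4.33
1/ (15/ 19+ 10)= 19/ 205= 0.09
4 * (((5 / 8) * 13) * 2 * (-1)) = -65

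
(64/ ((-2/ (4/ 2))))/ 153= -64/ 153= -0.42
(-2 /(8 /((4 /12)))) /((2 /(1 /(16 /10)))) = -0.03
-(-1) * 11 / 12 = 11 / 12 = 0.92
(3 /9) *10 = 10 /3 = 3.33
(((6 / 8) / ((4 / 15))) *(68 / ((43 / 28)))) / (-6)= -1785 / 86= -20.76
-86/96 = -43/48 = -0.90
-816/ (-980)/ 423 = 68/ 34545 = 0.00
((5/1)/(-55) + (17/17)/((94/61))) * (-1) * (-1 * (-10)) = -2885/517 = -5.58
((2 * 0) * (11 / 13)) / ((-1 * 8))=0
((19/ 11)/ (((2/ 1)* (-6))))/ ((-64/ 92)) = 437/ 2112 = 0.21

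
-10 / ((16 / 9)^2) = -405 / 128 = -3.16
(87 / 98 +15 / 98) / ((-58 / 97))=-4947 / 2842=-1.74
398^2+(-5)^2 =158429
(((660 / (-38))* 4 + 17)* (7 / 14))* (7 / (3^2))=-6979 / 342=-20.41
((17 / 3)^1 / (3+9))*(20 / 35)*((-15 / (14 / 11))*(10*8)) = -37400 / 147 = -254.42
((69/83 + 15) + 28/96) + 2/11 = 357271/21912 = 16.30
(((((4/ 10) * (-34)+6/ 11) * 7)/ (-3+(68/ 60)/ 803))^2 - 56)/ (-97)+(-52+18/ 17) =-32233878244003/ 537784216169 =-59.94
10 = 10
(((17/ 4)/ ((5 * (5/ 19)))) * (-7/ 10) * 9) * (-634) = 6450633/ 500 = 12901.27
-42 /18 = -7 /3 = -2.33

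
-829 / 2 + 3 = -411.50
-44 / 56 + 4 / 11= -65 / 154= -0.42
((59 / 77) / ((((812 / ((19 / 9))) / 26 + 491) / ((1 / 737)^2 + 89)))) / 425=100641225438 / 317239171634825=0.00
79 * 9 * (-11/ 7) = -7821/ 7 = -1117.29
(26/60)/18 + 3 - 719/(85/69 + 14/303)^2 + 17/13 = -26969268918971/61881026220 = -435.82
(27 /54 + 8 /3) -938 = -934.83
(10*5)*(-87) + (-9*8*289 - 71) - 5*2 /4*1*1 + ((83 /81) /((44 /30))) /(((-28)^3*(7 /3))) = -767680297183 /30425472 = -25231.50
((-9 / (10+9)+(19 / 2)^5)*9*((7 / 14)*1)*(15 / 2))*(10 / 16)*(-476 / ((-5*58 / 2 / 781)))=590269999656645 / 141056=4184650065.62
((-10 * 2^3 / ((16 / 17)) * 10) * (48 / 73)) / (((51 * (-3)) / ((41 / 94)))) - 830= -8526790 / 10293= -828.41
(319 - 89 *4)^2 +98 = 1467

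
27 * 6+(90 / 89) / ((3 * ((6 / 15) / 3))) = 14643 / 89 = 164.53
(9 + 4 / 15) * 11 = 1529 / 15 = 101.93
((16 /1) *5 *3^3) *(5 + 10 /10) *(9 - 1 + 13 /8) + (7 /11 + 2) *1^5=1372169 /11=124742.64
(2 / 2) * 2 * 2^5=64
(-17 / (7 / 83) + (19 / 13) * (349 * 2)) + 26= 76857 / 91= 844.58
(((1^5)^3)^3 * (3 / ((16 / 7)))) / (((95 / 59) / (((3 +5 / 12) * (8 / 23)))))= 0.97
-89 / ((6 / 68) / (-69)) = 69598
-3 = -3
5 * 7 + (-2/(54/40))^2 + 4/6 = 27601/729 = 37.86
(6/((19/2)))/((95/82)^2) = 80688/171475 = 0.47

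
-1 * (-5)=5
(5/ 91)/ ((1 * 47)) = 5/ 4277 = 0.00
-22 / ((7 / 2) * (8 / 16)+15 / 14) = -616 / 79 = -7.80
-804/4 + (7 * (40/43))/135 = -233305/1161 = -200.95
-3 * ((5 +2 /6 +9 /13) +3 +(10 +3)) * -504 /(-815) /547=-432936 /5795465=-0.07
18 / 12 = 3 / 2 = 1.50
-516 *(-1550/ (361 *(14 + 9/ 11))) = 8797800/ 58843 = 149.51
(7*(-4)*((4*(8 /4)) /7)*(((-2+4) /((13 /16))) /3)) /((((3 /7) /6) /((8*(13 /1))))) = -114688 /3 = -38229.33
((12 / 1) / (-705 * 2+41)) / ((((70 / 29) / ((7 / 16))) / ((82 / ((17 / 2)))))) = -3567 / 232730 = -0.02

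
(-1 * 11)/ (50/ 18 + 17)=-99/ 178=-0.56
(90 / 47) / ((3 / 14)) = 420 / 47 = 8.94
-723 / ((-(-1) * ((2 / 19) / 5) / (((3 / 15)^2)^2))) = -54.95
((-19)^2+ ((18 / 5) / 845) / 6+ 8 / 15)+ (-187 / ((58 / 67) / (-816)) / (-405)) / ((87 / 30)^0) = -243814796 / 3308175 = -73.70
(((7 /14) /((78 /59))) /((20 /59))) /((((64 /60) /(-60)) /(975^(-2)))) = -3481 /52728000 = -0.00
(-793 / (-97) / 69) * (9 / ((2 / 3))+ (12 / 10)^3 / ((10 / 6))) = 1.72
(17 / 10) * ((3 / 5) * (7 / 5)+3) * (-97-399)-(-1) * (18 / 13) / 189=-110492678 / 34125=-3237.88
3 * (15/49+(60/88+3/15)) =19209/5390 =3.56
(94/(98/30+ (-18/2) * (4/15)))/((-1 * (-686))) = 705/4459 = 0.16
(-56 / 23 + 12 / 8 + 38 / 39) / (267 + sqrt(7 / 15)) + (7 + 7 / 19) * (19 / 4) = 22381129825 / 639458144 - 71 * sqrt(105) / 1918374432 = 35.00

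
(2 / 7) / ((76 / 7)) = 0.03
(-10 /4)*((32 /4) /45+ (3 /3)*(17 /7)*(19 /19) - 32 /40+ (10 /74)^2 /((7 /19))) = -400168 /86247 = -4.64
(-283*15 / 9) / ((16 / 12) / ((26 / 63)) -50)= 18395 / 1824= 10.08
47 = 47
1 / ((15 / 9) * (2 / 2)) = 3 / 5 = 0.60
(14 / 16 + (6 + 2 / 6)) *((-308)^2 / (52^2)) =1025717 / 4056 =252.89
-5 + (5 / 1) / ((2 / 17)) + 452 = 979 / 2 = 489.50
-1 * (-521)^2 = -271441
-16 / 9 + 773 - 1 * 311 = 4142 / 9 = 460.22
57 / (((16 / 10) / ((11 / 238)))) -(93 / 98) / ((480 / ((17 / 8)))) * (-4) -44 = -22570521 / 533120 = -42.34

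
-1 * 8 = -8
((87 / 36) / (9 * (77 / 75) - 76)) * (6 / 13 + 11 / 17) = -177625 / 4426188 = -0.04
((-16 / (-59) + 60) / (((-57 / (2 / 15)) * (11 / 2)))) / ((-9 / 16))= 0.05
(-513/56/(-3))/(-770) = -171/43120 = -0.00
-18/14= -9/7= -1.29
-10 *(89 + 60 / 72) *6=-5390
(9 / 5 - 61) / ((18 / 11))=-1628 / 45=-36.18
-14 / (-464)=7 / 232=0.03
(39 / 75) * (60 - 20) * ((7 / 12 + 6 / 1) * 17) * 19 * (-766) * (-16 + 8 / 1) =4065572576 / 15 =271038171.73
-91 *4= -364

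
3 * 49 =147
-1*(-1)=1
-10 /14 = -0.71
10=10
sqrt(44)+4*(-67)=-268+2*sqrt(11)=-261.37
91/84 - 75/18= -37/12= -3.08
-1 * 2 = -2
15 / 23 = 0.65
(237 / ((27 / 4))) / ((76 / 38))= 158 / 9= 17.56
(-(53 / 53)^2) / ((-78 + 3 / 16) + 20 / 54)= 432 / 33455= 0.01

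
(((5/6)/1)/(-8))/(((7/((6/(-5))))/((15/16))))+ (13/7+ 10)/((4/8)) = 21263/896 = 23.73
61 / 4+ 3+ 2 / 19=1395 / 76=18.36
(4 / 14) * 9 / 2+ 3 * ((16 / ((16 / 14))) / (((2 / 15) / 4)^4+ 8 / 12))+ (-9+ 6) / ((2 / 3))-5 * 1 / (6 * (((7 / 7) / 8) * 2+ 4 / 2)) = 1732551235 / 29160054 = 59.42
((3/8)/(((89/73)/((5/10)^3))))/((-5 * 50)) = -219/1424000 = -0.00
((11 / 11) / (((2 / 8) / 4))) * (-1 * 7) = -112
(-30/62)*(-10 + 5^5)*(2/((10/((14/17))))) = -130830/527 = -248.25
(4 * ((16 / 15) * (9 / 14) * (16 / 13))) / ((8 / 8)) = 1536 / 455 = 3.38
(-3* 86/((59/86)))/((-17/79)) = 1752852/1003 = 1747.61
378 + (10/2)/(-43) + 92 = 20205/43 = 469.88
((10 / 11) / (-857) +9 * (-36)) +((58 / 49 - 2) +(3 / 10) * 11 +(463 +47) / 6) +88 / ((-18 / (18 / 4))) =-1194151271 / 4619230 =-258.52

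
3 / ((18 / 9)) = 3 / 2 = 1.50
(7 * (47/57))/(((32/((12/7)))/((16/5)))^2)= 564/3325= 0.17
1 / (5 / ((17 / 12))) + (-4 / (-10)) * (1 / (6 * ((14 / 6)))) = 0.31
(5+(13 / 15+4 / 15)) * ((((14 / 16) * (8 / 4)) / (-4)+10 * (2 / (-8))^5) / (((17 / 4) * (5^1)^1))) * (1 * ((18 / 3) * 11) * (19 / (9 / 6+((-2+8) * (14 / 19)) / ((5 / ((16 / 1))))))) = -20915257 / 2021640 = -10.35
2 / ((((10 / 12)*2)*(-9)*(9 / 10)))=-4 / 27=-0.15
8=8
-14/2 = -7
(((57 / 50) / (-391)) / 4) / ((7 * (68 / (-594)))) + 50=50.00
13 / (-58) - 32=-1869 / 58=-32.22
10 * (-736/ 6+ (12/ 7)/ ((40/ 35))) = -3635/ 3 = -1211.67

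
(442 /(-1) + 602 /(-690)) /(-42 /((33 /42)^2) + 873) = -18487711 /33603345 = -0.55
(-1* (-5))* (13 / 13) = 5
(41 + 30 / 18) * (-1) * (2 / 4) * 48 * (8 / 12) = -2048 / 3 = -682.67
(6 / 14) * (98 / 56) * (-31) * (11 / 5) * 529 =-541167 / 20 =-27058.35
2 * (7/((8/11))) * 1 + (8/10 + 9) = 581/20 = 29.05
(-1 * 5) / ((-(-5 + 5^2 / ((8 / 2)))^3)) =64 / 25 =2.56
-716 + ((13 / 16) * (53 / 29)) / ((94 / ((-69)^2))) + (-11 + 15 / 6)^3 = -54734403 / 43616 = -1254.92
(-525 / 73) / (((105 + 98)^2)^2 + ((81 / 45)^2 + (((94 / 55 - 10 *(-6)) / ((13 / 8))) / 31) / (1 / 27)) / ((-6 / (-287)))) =-16623750 / 3925338840964633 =-0.00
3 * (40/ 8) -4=11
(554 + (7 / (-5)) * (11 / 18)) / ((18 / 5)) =49783 / 324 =153.65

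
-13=-13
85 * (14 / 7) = 170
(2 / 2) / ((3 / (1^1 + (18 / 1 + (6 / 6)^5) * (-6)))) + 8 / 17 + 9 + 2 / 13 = -18592 / 663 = -28.04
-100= -100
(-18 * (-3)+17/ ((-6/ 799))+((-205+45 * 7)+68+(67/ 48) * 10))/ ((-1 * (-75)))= -5381/ 200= -26.90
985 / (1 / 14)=13790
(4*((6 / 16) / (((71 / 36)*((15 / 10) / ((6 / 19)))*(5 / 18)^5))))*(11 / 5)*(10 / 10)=4489613568 / 21078125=213.00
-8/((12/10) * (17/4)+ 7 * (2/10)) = -16/13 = -1.23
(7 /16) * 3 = 21 /16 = 1.31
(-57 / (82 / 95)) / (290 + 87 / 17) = -92055 / 411394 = -0.22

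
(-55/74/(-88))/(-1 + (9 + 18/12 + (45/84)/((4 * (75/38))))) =0.00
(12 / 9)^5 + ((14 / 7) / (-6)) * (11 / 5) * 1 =4229 / 1215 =3.48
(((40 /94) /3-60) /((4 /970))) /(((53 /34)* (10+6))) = -8698475 /14946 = -581.99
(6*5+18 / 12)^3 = 250047 / 8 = 31255.88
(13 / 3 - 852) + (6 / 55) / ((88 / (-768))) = -1540243 / 1815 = -848.62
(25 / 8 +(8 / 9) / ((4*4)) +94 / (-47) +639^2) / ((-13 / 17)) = -499786349 / 936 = -533959.77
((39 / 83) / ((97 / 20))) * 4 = 0.39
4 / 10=0.40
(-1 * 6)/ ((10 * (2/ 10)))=-3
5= 5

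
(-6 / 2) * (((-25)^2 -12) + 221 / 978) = -599735 / 326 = -1839.68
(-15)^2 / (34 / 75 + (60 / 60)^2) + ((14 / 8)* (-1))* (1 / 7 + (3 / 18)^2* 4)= 151439 / 981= 154.37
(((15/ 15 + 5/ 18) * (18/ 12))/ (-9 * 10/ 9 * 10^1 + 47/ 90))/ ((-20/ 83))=5727/ 71624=0.08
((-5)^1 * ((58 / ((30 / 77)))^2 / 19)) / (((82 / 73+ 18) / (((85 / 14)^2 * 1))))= -11241.66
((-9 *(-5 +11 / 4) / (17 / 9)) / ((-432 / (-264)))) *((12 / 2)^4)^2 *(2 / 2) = 187067232 / 17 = 11003954.82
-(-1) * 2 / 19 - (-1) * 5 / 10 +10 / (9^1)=587 / 342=1.72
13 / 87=0.15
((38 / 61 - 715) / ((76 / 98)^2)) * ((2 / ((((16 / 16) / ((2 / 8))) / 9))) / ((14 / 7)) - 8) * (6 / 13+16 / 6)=2406452671 / 112632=21365.62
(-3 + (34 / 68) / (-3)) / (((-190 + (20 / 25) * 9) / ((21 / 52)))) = 665 / 95056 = 0.01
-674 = -674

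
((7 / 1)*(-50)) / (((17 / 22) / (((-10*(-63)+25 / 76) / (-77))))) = 1197625 / 323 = 3707.82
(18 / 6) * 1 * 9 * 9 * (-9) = -2187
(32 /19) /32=1 /19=0.05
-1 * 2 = -2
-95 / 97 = -0.98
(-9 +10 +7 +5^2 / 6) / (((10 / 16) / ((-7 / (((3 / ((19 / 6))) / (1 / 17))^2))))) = -184471 / 351135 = -0.53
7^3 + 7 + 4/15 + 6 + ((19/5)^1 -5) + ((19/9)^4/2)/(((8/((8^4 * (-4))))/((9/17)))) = -645241814/61965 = -10413.00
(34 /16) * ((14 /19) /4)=119 /304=0.39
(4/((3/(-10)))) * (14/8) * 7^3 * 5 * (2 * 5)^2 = -12005000/3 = -4001666.67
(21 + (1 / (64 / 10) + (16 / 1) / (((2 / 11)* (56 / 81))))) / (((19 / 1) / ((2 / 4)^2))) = 33251 / 17024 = 1.95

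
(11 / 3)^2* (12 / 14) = 242 / 21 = 11.52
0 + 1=1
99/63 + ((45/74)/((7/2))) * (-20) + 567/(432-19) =-8108/15281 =-0.53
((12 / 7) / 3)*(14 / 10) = 4 / 5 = 0.80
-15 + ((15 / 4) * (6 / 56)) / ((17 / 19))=-27705 / 1904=-14.55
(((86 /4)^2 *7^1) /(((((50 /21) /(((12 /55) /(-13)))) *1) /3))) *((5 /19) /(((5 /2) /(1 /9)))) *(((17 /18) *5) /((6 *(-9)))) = 1540217 /22007700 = 0.07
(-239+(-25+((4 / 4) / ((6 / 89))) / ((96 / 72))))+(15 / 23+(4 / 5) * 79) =-173901 / 920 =-189.02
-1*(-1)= 1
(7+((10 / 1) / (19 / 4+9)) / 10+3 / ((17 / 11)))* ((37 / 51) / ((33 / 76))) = 23699536 / 1573605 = 15.06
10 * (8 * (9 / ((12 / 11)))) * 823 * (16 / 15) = 579392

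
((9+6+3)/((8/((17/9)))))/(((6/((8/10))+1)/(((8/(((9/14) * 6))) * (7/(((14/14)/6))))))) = 392/9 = 43.56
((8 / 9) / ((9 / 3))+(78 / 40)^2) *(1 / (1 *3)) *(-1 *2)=-44267 / 16200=-2.73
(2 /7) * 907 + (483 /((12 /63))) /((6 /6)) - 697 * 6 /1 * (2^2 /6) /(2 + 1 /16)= 1333457 /924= 1443.14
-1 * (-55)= 55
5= 5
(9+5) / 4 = 7 / 2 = 3.50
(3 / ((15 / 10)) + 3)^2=25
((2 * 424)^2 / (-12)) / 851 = -179776 / 2553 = -70.42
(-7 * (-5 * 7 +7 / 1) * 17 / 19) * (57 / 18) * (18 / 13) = 9996 / 13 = 768.92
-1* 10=-10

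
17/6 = 2.83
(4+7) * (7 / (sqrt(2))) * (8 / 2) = 154 * sqrt(2) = 217.79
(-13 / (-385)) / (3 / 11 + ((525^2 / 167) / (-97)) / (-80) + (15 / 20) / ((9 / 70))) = 10108176 / 1891564535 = 0.01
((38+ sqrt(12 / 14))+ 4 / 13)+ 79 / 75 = sqrt(42) / 7+ 38377 / 975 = 40.29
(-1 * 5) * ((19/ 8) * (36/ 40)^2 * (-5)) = 1539/ 32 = 48.09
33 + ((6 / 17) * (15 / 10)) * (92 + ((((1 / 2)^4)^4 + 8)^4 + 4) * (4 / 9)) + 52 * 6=106498241685945241829377 / 78398662313265594368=1358.42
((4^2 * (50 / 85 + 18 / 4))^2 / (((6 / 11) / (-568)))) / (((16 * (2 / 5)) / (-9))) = 2804945880 / 289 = 9705695.09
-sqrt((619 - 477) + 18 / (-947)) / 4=-49 * sqrt(13258) / 1894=-2.98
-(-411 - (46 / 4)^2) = 2173 / 4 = 543.25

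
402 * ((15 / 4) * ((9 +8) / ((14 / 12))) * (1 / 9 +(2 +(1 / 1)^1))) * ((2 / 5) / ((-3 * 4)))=-2278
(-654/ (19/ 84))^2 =3017964096/ 361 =8360011.35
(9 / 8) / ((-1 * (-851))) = 9 / 6808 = 0.00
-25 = -25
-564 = -564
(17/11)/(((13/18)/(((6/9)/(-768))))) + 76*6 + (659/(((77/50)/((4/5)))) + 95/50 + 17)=817.24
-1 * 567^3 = -182284263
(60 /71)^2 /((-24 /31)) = -4650 /5041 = -0.92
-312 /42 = -52 /7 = -7.43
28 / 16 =7 / 4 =1.75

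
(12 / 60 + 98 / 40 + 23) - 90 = -1287 / 20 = -64.35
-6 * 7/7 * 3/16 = -9/8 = -1.12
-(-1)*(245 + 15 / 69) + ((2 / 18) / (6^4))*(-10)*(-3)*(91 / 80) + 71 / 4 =188126861 / 715392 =262.97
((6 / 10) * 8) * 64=1536 / 5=307.20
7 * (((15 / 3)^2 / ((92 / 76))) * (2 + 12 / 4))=16625 / 23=722.83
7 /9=0.78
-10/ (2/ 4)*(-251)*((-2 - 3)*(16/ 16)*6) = -150600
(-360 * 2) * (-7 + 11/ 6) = 3720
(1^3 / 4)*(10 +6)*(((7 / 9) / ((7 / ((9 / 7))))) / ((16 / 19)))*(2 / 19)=1 / 14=0.07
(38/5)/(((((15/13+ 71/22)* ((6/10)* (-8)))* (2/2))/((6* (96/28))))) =-65208/8771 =-7.43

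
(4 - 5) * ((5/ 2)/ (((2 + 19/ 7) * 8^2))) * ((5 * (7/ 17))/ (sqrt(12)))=-1225 * sqrt(3)/ 430848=-0.00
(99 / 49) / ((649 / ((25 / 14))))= 225 / 40474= 0.01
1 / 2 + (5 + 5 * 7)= 40.50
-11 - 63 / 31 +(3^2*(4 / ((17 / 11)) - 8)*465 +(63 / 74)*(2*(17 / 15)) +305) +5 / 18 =-39229363513 / 1754910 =-22354.06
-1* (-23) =23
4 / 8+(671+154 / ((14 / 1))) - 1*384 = 597 / 2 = 298.50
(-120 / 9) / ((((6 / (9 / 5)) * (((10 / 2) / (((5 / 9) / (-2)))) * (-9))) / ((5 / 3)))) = -0.04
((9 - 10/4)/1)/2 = 13/4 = 3.25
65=65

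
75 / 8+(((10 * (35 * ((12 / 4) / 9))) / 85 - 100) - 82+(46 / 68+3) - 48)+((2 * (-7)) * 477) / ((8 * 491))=-43526483 / 200328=-217.28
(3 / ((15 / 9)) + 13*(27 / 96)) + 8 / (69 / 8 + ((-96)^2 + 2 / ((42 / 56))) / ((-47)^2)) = 660200583 / 108561760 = 6.08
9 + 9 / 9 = 10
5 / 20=1 / 4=0.25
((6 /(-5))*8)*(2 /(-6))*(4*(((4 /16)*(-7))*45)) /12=-84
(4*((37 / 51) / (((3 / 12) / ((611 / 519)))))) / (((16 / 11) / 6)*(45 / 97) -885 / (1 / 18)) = -192973352 / 224949311055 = -0.00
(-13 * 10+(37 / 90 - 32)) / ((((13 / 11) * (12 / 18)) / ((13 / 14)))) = -159973 / 840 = -190.44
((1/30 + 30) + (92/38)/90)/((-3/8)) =-205612/2565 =-80.16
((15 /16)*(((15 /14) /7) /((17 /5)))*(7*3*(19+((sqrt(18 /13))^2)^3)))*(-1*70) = -802828125 /597584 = -1343.46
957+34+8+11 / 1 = 1010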